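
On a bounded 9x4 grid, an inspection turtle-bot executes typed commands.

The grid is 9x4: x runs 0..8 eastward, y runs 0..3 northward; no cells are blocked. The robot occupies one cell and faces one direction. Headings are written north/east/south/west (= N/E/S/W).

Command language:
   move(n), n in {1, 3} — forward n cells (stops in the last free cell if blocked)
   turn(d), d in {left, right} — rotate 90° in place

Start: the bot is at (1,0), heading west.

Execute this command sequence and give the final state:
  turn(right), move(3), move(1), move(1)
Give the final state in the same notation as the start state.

at (1,3), heading north

start: at (1,0), heading west
t=1 turn(right) ⇒ at (1,0), heading north
t=2 move(3) ⇒ at (1,3), heading north
t=3 move(1) ⇒ at (1,3), heading north
t=4 move(1) ⇒ at (1,3), heading north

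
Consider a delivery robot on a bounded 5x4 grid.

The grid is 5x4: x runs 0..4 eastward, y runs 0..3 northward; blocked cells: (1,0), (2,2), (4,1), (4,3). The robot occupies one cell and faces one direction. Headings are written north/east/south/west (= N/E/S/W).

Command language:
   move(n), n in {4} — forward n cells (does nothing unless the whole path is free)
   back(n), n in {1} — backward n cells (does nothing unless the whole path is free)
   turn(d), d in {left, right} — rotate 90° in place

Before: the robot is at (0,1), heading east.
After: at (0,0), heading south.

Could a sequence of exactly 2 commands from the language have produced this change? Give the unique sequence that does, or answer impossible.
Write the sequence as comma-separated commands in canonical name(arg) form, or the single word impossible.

no 2-step route produces this change.

impossible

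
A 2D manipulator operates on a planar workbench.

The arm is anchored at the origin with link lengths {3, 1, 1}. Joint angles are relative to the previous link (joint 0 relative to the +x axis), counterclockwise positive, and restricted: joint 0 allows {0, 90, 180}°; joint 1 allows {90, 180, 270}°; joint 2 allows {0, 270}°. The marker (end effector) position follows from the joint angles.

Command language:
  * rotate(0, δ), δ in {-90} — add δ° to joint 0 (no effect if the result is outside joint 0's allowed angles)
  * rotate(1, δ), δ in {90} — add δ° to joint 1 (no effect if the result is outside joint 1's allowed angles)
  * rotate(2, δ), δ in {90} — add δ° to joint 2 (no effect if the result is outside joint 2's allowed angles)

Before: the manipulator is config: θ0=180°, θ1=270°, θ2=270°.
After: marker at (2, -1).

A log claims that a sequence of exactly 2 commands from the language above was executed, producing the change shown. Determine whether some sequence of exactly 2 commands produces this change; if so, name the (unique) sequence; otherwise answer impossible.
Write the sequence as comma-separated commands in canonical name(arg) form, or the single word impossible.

initial: config: θ0=180°, θ1=270°, θ2=270°
step 1 (rotate(0, -90)): config: θ0=90°, θ1=270°, θ2=270°
step 2 (rotate(0, -90)): config: θ0=0°, θ1=270°, θ2=270°
uniquely the one of 9 2-step routes that fits.

rotate(0, -90), rotate(0, -90)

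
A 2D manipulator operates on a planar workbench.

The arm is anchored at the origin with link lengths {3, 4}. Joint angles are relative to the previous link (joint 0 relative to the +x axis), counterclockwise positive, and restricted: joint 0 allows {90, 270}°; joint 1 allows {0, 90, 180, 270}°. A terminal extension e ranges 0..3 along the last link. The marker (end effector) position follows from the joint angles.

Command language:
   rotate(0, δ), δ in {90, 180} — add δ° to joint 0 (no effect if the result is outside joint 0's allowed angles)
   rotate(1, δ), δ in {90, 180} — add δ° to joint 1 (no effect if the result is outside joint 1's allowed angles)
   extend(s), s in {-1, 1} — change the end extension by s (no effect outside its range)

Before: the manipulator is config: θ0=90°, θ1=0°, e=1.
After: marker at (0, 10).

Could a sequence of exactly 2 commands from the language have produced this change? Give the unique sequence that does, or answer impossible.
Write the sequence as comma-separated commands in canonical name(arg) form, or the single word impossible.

extend(1), extend(1)

t0: config: θ0=90°, θ1=0°, e=1
1. extend(1) → config: θ0=90°, θ1=0°, e=2
2. extend(1) → config: θ0=90°, θ1=0°, e=3
all 36 alternatives checked — unique.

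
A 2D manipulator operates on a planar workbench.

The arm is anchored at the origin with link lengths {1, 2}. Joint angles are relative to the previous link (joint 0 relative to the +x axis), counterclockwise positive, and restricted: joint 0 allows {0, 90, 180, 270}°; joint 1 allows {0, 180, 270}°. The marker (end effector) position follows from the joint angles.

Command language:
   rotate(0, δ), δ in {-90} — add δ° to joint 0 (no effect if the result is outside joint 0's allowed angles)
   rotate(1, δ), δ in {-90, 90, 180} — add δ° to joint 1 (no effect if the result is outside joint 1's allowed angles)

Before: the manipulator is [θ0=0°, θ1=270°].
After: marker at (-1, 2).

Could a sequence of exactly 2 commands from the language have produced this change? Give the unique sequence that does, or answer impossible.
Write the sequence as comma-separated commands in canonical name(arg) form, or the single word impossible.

from: [θ0=0°, θ1=270°]
[1] after rotate(0, -90): [θ0=270°, θ1=270°]
[2] after rotate(0, -90): [θ0=180°, θ1=270°]
uniquely the one of 16 2-step routes that fits.

rotate(0, -90), rotate(0, -90)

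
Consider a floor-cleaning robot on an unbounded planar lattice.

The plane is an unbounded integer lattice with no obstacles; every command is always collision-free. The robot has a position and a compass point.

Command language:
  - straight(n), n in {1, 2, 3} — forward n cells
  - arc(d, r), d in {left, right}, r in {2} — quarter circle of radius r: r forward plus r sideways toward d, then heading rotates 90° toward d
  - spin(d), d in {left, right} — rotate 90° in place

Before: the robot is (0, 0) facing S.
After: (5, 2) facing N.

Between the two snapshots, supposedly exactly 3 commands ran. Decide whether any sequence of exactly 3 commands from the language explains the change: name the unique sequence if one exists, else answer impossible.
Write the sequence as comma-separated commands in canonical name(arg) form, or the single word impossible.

spin(left), straight(3), arc(left, 2)

key: cell and facing (now N) both changed — the 3 commands mix motion and turning
t0: (0, 0) facing S
step 1 (spin(left)): (0, 0) facing E
step 2 (straight(3)): (3, 0) facing E
step 3 (arc(left, 2)): (5, 2) facing N
no rival 3-sequence matches.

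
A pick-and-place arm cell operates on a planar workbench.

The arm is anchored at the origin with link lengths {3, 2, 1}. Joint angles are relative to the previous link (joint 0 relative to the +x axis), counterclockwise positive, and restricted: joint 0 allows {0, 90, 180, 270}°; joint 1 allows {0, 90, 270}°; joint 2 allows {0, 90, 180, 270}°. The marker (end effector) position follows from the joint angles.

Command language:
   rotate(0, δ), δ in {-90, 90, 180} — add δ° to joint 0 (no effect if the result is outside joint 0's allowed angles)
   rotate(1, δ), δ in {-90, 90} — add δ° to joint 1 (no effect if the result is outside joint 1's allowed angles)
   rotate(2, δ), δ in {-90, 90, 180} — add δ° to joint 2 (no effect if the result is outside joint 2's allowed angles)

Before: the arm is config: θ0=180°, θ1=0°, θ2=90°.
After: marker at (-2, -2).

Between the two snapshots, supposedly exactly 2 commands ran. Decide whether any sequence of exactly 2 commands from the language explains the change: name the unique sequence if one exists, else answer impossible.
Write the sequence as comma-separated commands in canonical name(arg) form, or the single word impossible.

begin: config: θ0=180°, θ1=0°, θ2=90°
[1] after rotate(1, 90): config: θ0=180°, θ1=90°, θ2=90°
[2] after rotate(1, 90): config: θ0=180°, θ1=90°, θ2=90°
no rival 2-sequence matches.

rotate(1, 90), rotate(1, 90)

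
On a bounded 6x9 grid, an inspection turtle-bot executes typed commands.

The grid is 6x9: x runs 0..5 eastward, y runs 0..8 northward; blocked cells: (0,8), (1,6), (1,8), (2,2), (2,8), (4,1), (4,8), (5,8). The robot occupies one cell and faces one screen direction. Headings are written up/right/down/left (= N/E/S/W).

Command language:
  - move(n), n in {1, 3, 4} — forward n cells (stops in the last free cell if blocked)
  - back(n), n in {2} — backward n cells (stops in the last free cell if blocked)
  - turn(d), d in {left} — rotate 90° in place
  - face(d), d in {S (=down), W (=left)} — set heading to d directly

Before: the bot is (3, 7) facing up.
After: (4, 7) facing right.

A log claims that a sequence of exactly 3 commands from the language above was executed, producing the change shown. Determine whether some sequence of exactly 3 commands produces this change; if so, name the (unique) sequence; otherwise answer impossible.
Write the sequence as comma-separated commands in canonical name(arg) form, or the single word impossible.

face(S), turn(left), move(1)

key: order matters: swapping face(S) and move(1) lands elsewhere
initial: (3, 7) facing up
step 1 (face(S)): (3, 7) facing down
step 2 (turn(left)): (3, 7) facing right
step 3 (move(1)): (4, 7) facing right
no other 3-command option fits: unique.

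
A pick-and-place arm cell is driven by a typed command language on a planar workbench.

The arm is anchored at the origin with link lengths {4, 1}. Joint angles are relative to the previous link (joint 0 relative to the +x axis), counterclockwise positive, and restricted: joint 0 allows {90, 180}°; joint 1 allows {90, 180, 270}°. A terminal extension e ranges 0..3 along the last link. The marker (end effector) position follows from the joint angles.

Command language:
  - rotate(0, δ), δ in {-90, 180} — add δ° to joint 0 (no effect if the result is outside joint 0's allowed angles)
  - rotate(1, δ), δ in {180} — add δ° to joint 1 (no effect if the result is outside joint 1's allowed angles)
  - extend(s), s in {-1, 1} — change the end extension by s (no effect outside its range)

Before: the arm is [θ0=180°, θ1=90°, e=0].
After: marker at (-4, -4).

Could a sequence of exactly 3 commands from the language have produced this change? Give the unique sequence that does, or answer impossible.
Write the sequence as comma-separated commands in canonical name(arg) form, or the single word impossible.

initial: [θ0=180°, θ1=90°, e=0]
1. extend(1) → [θ0=180°, θ1=90°, e=1]
2. extend(1) → [θ0=180°, θ1=90°, e=2]
3. extend(1) → [θ0=180°, θ1=90°, e=3]
no other 3-command option fits: unique.

extend(1), extend(1), extend(1)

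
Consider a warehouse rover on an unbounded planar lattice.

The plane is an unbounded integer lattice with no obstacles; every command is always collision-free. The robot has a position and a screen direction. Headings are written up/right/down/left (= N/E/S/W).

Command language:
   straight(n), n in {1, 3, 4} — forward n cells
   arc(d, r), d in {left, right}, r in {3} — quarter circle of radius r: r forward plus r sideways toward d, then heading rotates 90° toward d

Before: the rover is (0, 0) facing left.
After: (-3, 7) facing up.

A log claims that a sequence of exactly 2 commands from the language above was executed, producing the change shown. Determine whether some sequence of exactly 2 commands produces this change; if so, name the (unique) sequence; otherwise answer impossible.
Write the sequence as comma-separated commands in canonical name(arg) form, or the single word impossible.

key: cell and facing (now N) both changed — the 2 commands mix motion and turning
from: (0, 0) facing left
1. arc(right, 3) → (-3, 3) facing up
2. straight(4) → (-3, 7) facing up
no rival 2-sequence matches.

arc(right, 3), straight(4)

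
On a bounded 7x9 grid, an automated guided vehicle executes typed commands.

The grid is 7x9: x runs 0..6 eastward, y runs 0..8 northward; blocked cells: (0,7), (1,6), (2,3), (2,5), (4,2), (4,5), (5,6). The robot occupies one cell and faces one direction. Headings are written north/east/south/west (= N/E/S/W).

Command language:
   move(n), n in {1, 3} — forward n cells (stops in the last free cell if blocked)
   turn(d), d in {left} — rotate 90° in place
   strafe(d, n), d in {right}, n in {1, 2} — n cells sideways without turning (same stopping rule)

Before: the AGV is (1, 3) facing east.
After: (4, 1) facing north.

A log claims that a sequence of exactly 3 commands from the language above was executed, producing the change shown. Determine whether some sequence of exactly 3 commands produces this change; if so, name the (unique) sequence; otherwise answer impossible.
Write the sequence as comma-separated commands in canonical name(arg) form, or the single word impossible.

key: order matters: swapping strafe(right, 2) and turn(left) lands elsewhere
initial: (1, 3) facing east
t=1 strafe(right, 2) ⇒ (1, 1) facing east
t=2 move(3) ⇒ (4, 1) facing east
t=3 turn(left) ⇒ (4, 1) facing north
all 125 alternatives checked — unique.

strafe(right, 2), move(3), turn(left)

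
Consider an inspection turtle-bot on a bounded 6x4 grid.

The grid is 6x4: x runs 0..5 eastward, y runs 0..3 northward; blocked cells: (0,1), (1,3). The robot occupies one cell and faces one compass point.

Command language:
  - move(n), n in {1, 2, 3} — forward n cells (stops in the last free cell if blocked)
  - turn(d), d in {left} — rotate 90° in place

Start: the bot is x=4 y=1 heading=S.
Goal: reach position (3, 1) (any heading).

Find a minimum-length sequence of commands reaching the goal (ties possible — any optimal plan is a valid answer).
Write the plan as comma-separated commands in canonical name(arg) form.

turn(left), turn(left), turn(left), move(1)

begin: x=4 y=1 heading=S
[1] after turn(left): x=4 y=1 heading=E
[2] after turn(left): x=4 y=1 heading=N
[3] after turn(left): x=4 y=1 heading=W
[4] after move(1): x=3 y=1 heading=W
shorter routes all fall short; 4 is best.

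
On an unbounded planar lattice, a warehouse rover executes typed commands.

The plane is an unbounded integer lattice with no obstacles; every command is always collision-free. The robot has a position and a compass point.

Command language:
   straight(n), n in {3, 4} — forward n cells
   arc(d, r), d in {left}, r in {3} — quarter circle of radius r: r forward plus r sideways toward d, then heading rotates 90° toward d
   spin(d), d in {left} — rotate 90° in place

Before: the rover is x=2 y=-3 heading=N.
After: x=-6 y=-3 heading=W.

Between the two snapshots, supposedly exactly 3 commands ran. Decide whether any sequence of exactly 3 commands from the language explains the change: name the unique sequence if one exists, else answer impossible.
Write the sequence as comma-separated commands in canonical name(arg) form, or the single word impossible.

spin(left), straight(4), straight(4)

key: cell and facing (now W) both changed — the 3 commands mix motion and turning
t0: x=2 y=-3 heading=N
t=1 spin(left) ⇒ x=2 y=-3 heading=W
t=2 straight(4) ⇒ x=-2 y=-3 heading=W
t=3 straight(4) ⇒ x=-6 y=-3 heading=W
all 64 alternatives checked — unique.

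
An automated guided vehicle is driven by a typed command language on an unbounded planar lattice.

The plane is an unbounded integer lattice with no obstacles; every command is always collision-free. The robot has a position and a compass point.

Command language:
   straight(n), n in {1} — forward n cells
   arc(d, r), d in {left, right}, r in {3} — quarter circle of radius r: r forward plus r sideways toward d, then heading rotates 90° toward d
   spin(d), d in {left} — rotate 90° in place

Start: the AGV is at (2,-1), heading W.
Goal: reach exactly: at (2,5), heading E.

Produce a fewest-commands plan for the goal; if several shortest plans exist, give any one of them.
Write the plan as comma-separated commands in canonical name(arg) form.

arc(right, 3), arc(right, 3)

from: at (2,-1), heading W
step 1 (arc(right, 3)): at (-1,2), heading N
step 2 (arc(right, 3)): at (2,5), heading E
minimal: 2 command(s), checked below 2.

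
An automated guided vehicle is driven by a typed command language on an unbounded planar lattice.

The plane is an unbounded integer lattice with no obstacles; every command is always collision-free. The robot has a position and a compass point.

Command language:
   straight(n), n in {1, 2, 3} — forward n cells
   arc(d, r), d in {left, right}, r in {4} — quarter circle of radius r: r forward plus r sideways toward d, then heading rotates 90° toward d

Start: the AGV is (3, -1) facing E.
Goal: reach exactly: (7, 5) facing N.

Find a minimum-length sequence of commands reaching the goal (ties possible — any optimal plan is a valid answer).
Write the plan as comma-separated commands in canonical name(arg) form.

t0: (3, -1) facing E
1. arc(left, 4) → (7, 3) facing N
2. straight(2) → (7, 5) facing N
minimal: 2 command(s), checked below 2.

arc(left, 4), straight(2)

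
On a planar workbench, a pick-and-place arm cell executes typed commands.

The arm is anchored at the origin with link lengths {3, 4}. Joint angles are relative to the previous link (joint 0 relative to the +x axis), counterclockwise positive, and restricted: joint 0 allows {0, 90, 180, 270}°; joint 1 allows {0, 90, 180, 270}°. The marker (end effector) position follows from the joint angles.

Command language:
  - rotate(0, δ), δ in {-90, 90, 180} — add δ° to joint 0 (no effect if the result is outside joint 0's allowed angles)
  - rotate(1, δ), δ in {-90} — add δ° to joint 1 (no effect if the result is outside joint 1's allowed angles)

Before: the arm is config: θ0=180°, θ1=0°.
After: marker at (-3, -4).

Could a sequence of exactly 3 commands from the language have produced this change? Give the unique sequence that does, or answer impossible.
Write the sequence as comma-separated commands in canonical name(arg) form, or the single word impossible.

rotate(1, -90), rotate(1, -90), rotate(1, -90)

t0: config: θ0=180°, θ1=0°
[1] after rotate(1, -90): config: θ0=180°, θ1=270°
[2] after rotate(1, -90): config: θ0=180°, θ1=180°
[3] after rotate(1, -90): config: θ0=180°, θ1=90°
no rival 3-sequence matches.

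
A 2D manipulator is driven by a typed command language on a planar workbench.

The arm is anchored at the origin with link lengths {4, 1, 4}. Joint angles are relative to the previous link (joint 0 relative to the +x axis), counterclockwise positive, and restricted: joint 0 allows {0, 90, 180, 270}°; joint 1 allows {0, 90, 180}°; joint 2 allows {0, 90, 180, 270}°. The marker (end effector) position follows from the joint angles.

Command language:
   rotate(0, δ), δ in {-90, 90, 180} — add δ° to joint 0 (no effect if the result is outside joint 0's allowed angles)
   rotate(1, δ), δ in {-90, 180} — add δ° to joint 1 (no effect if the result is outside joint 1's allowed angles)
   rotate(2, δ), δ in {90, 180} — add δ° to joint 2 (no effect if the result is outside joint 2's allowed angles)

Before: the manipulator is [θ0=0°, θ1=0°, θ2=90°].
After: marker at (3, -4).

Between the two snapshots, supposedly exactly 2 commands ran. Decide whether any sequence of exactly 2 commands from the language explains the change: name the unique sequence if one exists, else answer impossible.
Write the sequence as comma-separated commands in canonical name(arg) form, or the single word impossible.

key: running rotate(1, 180) before rotate(1, -90) would end elsewhere — order is forced
initial: [θ0=0°, θ1=0°, θ2=90°]
t=1 rotate(1, -90) ⇒ [θ0=0°, θ1=0°, θ2=90°]
t=2 rotate(1, 180) ⇒ [θ0=0°, θ1=180°, θ2=90°]
no rival 2-sequence matches.

rotate(1, -90), rotate(1, 180)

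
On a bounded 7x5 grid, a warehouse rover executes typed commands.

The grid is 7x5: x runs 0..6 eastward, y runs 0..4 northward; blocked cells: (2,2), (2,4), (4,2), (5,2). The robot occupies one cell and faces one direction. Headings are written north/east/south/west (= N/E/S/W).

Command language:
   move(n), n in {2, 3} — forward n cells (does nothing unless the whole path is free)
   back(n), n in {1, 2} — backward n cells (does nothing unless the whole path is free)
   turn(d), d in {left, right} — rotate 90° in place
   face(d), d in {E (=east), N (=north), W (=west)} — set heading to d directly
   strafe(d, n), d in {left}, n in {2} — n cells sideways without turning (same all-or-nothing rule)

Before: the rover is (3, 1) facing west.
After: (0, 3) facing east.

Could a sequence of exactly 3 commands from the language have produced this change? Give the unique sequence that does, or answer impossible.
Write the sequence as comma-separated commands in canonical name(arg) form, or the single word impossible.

key: position moved to (0,3) AND the heading swung to E — translation plus rotation needed
t0: (3, 1) facing west
1. move(3) → (0, 1) facing west
2. face(E) → (0, 1) facing east
3. strafe(left, 2) → (0, 3) facing east
uniquely the one of 1000 3-step routes that fits.

move(3), face(E), strafe(left, 2)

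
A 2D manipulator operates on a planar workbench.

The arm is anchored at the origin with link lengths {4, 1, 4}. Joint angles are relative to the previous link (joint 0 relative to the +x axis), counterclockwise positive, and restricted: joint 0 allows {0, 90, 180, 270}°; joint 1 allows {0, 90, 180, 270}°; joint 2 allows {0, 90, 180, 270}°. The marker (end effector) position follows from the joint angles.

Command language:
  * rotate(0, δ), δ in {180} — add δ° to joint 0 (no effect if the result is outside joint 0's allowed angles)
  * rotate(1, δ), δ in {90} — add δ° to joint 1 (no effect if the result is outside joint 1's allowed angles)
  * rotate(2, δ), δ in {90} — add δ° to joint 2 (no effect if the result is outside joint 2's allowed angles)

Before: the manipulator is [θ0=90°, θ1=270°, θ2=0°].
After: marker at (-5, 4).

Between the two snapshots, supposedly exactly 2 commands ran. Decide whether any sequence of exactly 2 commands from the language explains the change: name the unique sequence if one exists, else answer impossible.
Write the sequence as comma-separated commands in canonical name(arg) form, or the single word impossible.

begin: [θ0=90°, θ1=270°, θ2=0°]
step 1 (rotate(1, 90)): [θ0=90°, θ1=0°, θ2=0°]
step 2 (rotate(1, 90)): [θ0=90°, θ1=90°, θ2=0°]
all 9 alternatives checked — unique.

rotate(1, 90), rotate(1, 90)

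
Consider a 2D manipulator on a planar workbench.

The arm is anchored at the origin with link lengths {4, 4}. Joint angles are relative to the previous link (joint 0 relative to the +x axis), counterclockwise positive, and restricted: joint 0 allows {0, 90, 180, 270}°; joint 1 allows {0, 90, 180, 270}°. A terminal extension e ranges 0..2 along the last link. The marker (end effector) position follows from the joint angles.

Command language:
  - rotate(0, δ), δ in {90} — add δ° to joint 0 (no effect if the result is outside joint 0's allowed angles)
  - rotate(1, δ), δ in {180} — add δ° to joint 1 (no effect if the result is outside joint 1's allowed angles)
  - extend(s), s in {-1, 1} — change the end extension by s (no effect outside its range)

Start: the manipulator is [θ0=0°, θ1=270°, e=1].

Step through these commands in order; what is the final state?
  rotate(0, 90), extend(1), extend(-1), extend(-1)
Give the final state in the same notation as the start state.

begin: [θ0=0°, θ1=270°, e=1]
1. rotate(0, 90) → [θ0=90°, θ1=270°, e=1]
2. extend(1) → [θ0=90°, θ1=270°, e=2]
3. extend(-1) → [θ0=90°, θ1=270°, e=1]
4. extend(-1) → [θ0=90°, θ1=270°, e=0]

[θ0=90°, θ1=270°, e=0]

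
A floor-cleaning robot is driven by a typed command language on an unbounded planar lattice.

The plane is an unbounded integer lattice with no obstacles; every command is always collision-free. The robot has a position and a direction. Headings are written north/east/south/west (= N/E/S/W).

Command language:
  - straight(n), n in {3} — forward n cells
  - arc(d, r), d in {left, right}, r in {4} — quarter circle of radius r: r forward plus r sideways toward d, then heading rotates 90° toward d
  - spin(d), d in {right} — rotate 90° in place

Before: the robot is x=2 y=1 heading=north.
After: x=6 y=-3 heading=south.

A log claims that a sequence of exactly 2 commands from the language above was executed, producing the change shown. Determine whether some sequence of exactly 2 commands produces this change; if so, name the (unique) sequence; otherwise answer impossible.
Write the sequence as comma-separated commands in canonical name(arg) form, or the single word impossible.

key: running arc(right, 4) before spin(right) would end elsewhere — order is forced
initial: x=2 y=1 heading=north
t=1 spin(right) ⇒ x=2 y=1 heading=east
t=2 arc(right, 4) ⇒ x=6 y=-3 heading=south
no rival 2-sequence matches.

spin(right), arc(right, 4)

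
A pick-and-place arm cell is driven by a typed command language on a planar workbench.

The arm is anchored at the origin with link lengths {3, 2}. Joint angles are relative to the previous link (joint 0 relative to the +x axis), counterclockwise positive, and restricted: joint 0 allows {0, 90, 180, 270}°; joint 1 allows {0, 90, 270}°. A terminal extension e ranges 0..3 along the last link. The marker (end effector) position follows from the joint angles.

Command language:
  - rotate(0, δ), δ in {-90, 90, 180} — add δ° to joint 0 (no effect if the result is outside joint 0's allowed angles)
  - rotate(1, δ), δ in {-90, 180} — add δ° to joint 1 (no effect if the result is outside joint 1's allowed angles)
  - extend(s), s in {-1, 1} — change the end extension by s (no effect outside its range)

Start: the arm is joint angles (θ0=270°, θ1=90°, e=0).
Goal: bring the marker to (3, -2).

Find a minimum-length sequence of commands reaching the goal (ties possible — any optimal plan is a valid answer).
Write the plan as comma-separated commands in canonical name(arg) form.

rotate(0, 90), rotate(1, 180)

begin: joint angles (θ0=270°, θ1=90°, e=0)
t=1 rotate(0, 90) ⇒ joint angles (θ0=0°, θ1=90°, e=0)
t=2 rotate(1, 180) ⇒ joint angles (θ0=0°, θ1=270°, e=0)
no 1-step plan works, so 2 is optimal.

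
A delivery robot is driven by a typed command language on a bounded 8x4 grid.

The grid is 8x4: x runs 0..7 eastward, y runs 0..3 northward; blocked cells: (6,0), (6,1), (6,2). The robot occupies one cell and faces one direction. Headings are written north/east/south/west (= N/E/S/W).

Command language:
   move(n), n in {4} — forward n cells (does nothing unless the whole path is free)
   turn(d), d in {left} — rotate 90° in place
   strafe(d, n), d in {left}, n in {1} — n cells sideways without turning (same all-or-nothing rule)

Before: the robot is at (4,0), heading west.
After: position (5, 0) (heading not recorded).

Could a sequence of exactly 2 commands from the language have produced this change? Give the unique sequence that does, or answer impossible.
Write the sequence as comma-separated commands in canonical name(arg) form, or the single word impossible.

turn(left), strafe(left, 1)

key: running strafe(left, 1) before turn(left) would end elsewhere — order is forced
begin: at (4,0), heading west
[1] after turn(left): at (4,0), heading south
[2] after strafe(left, 1): at (5,0), heading south
no rival 2-sequence matches.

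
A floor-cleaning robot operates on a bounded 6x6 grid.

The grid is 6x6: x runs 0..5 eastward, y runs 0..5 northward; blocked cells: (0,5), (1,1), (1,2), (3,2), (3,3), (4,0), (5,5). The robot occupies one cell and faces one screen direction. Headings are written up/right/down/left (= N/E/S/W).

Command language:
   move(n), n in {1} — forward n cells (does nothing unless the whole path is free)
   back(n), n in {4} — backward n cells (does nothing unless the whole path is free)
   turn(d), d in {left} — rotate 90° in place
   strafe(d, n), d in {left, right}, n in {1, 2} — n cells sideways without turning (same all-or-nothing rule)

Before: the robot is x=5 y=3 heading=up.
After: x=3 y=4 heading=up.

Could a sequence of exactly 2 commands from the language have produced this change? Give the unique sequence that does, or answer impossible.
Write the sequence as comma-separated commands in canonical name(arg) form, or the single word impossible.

key: order matters: swapping move(1) and strafe(left, 2) lands elsewhere
initial: x=5 y=3 heading=up
step 1 (move(1)): x=5 y=4 heading=up
step 2 (strafe(left, 2)): x=3 y=4 heading=up
no other 2-command option fits: unique.

move(1), strafe(left, 2)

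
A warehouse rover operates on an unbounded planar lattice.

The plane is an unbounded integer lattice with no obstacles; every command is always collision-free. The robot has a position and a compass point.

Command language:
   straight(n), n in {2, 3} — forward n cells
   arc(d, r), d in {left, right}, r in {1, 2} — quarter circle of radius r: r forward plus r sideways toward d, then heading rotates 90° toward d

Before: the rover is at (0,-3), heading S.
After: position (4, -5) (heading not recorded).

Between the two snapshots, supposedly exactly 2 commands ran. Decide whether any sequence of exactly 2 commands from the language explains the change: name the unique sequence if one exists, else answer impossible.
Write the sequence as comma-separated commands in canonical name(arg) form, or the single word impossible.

arc(left, 2), straight(2)

key: order matters: swapping arc(left, 2) and straight(2) lands elsewhere
from: at (0,-3), heading S
t=1 arc(left, 2) ⇒ at (2,-5), heading E
t=2 straight(2) ⇒ at (4,-5), heading E
uniquely the one of 36 2-step routes that fits.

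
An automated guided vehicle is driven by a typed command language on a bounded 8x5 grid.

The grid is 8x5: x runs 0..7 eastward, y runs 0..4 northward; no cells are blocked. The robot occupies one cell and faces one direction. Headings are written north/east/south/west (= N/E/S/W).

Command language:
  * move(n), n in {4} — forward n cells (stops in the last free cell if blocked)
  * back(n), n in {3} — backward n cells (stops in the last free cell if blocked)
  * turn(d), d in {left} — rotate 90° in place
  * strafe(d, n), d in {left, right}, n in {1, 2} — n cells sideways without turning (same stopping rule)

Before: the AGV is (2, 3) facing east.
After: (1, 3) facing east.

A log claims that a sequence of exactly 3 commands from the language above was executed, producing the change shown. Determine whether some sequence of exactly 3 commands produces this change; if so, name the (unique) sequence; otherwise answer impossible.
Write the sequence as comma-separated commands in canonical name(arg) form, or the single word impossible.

key: the first back(3) runs into the grid edge before its full distance
t0: (2, 3) facing east
step 1 (back(3)): (0, 3) facing east
step 2 (move(4)): (4, 3) facing east
step 3 (back(3)): (1, 3) facing east
all 343 alternatives checked — unique.

back(3), move(4), back(3)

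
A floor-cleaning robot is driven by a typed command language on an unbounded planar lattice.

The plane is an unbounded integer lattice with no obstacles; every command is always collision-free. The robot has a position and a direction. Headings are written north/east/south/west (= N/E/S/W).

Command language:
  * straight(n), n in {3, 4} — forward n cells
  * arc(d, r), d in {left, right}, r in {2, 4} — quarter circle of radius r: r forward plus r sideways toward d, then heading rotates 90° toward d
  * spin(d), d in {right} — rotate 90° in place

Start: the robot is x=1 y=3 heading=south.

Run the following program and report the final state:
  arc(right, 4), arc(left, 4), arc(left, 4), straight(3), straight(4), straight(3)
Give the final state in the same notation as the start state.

start: x=1 y=3 heading=south
1. arc(right, 4) → x=-3 y=-1 heading=west
2. arc(left, 4) → x=-7 y=-5 heading=south
3. arc(left, 4) → x=-3 y=-9 heading=east
4. straight(3) → x=0 y=-9 heading=east
5. straight(4) → x=4 y=-9 heading=east
6. straight(3) → x=7 y=-9 heading=east

x=7 y=-9 heading=east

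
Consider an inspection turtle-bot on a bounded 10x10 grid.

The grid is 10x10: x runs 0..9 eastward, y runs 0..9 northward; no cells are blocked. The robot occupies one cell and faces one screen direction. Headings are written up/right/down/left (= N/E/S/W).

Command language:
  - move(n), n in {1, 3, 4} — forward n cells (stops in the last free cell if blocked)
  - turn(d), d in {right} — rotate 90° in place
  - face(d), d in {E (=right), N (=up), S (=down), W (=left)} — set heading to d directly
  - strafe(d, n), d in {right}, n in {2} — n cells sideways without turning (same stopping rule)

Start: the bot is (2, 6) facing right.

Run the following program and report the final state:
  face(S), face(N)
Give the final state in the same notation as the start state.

initial: (2, 6) facing right
step 1 (face(S)): (2, 6) facing down
step 2 (face(N)): (2, 6) facing up

(2, 6) facing up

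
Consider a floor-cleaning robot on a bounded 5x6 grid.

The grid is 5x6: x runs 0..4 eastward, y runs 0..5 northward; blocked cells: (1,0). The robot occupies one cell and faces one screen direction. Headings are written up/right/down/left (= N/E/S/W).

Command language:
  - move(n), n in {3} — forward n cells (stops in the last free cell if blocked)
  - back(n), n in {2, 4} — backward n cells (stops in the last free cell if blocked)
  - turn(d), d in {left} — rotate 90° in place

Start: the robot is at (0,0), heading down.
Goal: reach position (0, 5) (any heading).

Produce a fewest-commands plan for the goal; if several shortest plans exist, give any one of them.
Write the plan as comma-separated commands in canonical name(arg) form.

back(4), back(4)

begin: at (0,0), heading down
1. back(4) → at (0,4), heading down
2. back(4) → at (0,5), heading down
nothing shorter than 2 reaches the goal.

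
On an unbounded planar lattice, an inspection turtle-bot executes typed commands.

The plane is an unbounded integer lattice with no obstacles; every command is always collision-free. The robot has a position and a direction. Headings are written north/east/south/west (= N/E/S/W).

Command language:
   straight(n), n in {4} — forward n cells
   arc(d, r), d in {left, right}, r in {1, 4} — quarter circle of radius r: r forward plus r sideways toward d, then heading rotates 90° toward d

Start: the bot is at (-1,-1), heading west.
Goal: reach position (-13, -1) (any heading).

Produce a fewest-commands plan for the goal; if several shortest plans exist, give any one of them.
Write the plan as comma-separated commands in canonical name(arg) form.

straight(4), straight(4), straight(4)

begin: at (-1,-1), heading west
[1] after straight(4): at (-5,-1), heading west
[2] after straight(4): at (-9,-1), heading west
[3] after straight(4): at (-13,-1), heading west
no 2-step plan works, so 3 is optimal.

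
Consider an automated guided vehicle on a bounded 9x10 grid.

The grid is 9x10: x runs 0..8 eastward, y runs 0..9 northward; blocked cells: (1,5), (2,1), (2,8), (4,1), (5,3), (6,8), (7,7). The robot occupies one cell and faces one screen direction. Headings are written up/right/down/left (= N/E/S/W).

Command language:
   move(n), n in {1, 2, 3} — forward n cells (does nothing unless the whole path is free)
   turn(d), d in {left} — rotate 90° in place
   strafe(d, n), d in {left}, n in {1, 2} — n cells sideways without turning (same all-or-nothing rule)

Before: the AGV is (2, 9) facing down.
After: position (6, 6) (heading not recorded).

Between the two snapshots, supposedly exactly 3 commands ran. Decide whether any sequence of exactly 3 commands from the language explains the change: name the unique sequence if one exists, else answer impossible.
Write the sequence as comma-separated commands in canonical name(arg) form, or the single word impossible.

strafe(left, 2), move(3), strafe(left, 2)

from: (2, 9) facing down
t=1 strafe(left, 2) ⇒ (4, 9) facing down
t=2 move(3) ⇒ (4, 6) facing down
t=3 strafe(left, 2) ⇒ (6, 6) facing down
uniquely the one of 216 3-step routes that fits.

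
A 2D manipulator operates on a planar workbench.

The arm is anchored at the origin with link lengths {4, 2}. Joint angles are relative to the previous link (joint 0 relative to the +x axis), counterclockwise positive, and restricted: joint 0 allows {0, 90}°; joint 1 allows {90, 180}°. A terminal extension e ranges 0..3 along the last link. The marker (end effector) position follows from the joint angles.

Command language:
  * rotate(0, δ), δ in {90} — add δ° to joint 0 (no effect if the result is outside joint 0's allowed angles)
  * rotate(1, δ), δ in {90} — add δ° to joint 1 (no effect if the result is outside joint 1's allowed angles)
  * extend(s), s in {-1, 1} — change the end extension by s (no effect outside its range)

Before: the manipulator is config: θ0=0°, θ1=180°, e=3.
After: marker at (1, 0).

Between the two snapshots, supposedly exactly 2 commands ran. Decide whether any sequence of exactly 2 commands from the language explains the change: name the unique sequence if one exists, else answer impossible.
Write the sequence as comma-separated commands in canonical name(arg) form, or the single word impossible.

initial: config: θ0=0°, θ1=180°, e=3
[1] after extend(-1): config: θ0=0°, θ1=180°, e=2
[2] after extend(-1): config: θ0=0°, θ1=180°, e=1
no rival 2-sequence matches.

extend(-1), extend(-1)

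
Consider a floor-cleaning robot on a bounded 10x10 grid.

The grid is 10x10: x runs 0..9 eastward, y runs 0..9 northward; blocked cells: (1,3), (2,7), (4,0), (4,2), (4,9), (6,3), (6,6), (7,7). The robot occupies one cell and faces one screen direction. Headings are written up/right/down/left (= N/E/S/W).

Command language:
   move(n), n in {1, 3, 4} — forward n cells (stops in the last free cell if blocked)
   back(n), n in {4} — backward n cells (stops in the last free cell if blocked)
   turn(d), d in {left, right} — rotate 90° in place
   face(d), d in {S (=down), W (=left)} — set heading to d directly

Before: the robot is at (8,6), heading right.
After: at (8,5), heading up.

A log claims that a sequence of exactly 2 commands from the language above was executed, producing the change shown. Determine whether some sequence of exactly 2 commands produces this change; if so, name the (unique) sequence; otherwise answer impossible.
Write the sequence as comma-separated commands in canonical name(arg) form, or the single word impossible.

impossible

every 2-command combo misses the target.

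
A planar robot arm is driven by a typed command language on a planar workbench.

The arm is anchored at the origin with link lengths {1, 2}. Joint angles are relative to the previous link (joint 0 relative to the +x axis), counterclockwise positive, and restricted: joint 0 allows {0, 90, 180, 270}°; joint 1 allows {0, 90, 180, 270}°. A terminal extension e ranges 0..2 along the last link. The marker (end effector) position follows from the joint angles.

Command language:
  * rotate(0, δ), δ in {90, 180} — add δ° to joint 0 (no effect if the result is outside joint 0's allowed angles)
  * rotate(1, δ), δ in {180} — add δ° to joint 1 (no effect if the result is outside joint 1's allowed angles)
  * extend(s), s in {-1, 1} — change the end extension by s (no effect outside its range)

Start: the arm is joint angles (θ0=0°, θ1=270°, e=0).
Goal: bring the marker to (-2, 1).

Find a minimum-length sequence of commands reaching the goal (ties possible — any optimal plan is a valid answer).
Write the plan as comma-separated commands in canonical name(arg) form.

rotate(0, 90), rotate(1, 180)

start: joint angles (θ0=0°, θ1=270°, e=0)
t=1 rotate(0, 90) ⇒ joint angles (θ0=90°, θ1=270°, e=0)
t=2 rotate(1, 180) ⇒ joint angles (θ0=90°, θ1=90°, e=0)
shorter routes all fall short; 2 is best.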